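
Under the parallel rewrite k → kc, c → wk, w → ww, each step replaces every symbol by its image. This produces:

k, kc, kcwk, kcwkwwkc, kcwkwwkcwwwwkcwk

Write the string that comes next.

φ(kcwkwwkcwwwwkcwk) expands symbol-by-symbol to kc wk ww kc ww ww kc wk ww ww ww ww kc wk ww kc; joining the 16 pieces gives the next term.

kcwkwwkcwwwwkcwkwwwwwwwwkcwkwwkc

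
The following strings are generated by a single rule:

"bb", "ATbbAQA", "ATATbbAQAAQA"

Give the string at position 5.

Every step adds AT to the front and AQA to the end of the previous string.
From ATATbbAQAAQA, 2 further steps: ATATbbAQAAQA → ATATATbbAQAAQAAQA → (answer).

ATATATATbbAQAAQAAQAAQA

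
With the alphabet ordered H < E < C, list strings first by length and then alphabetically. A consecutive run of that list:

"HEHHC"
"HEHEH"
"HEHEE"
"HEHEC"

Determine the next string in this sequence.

The successor of HEHEC increments the rightmost position that isn't already C and resets every position after it to H.

HEHCH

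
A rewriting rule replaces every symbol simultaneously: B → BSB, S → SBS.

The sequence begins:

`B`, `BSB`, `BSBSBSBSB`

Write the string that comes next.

Expanding BSBSBSBSB: B→BSB, S→SBS, B→BSB, S→SBS, B→BSB, S→SBS, B→BSB, S→SBS, B→BSB. Concatenated: BSB SBS BSB SBS BSB SBS BSB SBS BSB.

BSBSBSBSBSBSBSBSBSBSBSBSBSB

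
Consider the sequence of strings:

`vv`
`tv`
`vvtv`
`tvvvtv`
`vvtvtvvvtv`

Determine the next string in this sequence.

tvvvtvvvtvtvvvtv

Each term (from the third on) is the two preceding terms concatenated in order: term 3 = vv·tv = vvtv.
The next term joins tvvvtv and vvtvtvvvtv.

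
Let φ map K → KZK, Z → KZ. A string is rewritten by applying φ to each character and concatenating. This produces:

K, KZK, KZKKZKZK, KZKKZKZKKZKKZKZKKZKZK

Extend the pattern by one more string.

Replace each of the 21 characters of KZKKZKZKKZKKZKZKKZKZK in place — KZK KZ KZK KZK KZ KZK KZ KZK KZK KZ KZK KZK KZ KZK KZ KZK KZK KZ KZK KZ KZK — and concatenate.

KZKKZKZKKZKKZKZKKZKZKKZKKZKZKKZKKZKZKKZKZKKZKKZKZKKZKZK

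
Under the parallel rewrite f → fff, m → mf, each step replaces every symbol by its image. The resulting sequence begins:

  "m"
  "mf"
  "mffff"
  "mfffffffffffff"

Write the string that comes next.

mffffffffffffffffffffffffffffffffffffffff

Replace each of the 14 characters of mfffffffffffff in place — mf fff fff fff fff fff fff fff fff fff fff fff fff fff — and concatenate.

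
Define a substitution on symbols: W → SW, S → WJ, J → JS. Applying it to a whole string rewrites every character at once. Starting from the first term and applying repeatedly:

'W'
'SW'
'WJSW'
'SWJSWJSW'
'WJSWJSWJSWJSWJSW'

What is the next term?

φ(WJSWJSWJSWJSWJSW) expands symbol-by-symbol to SW JS WJ SW JS WJ SW JS WJ SW JS WJ SW JS WJ SW; joining the 16 pieces gives the next term.

SWJSWJSWJSWJSWJSWJSWJSWJSWJSWJSW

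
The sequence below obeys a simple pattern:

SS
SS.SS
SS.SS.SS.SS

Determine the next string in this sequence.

Each string is two copies of the previous one joined by '.'.
So the next term is two copies of SS.SS.SS.SS with '.' between the halves.

SS.SS.SS.SS.SS.SS.SS.SS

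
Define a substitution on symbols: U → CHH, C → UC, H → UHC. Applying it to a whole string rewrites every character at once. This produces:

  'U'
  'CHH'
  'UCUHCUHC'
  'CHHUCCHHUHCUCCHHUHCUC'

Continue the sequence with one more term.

Rewriting the 21 symbols of CHHUCCHHUHCUCCHHUHCUC one by one yields UC UHC UHC CHH UC UC UHC UHC CHH UHC UC CHH UC UC UHC UHC CHH UHC UC CHH UC; concatenated:

UCUHCUHCCHHUCUCUHCUHCCHHUHCUCCHHUCUCUHCUHCCHHUHCUCCHHUC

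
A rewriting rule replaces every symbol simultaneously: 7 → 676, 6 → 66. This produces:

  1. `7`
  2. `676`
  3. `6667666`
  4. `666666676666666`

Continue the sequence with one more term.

6666666666666667666666666666666

Replace each of the 15 characters of 666666676666666 in place — 66 66 66 66 66 66 66 676 66 66 66 66 66 66 66 — and concatenate.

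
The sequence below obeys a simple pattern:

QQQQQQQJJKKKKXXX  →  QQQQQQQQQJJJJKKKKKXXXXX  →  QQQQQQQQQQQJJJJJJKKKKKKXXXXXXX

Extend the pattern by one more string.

QQQQQQQQQQQQQJJJJJJJJKKKKKKKXXXXXXXXX

Reading off run lengths: Q runs 7, 9, 11; J runs 2, 4, 6; K runs 4, 5, 6; X runs 3, 5, 7 — each is linear in n, where the shown terms are n = 2, 3, 4.
Setting n = 5 gives 13, 8, 7, 9 characters in each block.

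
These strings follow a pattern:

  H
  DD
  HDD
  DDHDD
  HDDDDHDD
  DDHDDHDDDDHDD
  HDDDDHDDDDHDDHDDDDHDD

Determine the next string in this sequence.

From term 3 onward, concatenate the second-to-last term with the last: H·DD = HDD, DD·HDD = DDHDD, …
So term 8 is DDHDDHDDDDHDD·HDDDDHDDDDHDDHDDDDHDD.

DDHDDHDDDDHDDHDDDDHDDDDHDDHDDDDHDD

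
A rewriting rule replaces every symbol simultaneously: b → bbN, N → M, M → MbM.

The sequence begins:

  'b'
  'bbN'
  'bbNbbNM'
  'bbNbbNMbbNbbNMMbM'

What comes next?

Rewriting the 17 symbols of bbNbbNMbbNbbNMMbM one by one yields bbN bbN M bbN bbN M MbM bbN bbN M bbN bbN M MbM MbM bbN MbM; concatenated:

bbNbbNMbbNbbNMMbMbbNbbNMbbNbbNMMbMMbMbbNMbM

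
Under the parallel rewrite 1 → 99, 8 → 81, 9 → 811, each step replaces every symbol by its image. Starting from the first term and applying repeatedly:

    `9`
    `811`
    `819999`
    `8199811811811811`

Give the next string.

8199811811819999819999819999819999

Applying the rule to each of the 16 symbols of 8199811811811811 gives the pieces 81 99 811 811 81 99 99 81 99 99 81 99 99 81 99 99, which concatenate to the answer.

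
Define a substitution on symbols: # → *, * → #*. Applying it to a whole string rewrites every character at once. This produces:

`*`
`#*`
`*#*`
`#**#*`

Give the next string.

Apply φ to #**#* symbol by symbol: #→*, *→#*, *→#*, #→*, *→#*; joined: * #* #* * #*.

*#*#**#*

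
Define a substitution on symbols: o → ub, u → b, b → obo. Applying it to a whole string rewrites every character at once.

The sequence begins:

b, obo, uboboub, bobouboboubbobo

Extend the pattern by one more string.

Replace each of the 15 characters of bobouboboubbobo in place — obo ub obo ub b obo ub obo ub b obo obo ub obo ub — and concatenate.

obouboboubbobouboboubboboobouboboub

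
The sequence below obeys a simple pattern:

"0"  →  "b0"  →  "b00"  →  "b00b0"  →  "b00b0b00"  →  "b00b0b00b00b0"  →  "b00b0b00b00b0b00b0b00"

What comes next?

b00b0b00b00b0b00b0b00b00b0b00b00b0

Each term (from the third on) is the previous term followed by the one before it: term 3 = b0·0 = b00.
So term 8 is b00b0b00b00b0b00b0b00·b00b0b00b00b0.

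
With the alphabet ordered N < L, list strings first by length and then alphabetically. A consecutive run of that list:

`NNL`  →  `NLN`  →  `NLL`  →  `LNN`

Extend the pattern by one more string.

LNL

Treat LNN as a base-2 numeral over the given alphabet and add one, carrying through any trailing L's.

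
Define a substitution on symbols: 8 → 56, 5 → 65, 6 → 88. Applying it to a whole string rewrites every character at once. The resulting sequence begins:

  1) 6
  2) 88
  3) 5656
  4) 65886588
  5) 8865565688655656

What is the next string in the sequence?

56568865658865885656886565886588

φ(8865565688655656) expands symbol-by-symbol to 56 56 88 65 65 88 65 88 56 56 88 65 65 88 65 88; joining the 16 pieces gives the next term.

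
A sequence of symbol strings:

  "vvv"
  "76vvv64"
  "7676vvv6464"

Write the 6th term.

7676767676vvv6464646464

Each term wraps the previous one in 76 on the left and 64 on the right.
From 7676vvv6464, 3 further steps: 7676vvv6464 → 767676vvv646464 → 76767676vvv64646464 → (answer).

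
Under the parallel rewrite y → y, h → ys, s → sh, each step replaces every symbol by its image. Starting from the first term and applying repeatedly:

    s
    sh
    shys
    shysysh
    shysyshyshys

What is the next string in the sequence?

shysyshyshysyshysysh

Rewriting each symbol of shysyshyshys: s→sh, h→ys, y→y, s→sh, y→y, s→sh, h→ys, y→y, s→sh, h→ys, y→y, s→sh, which concatenates to sh ys y sh y sh ys y sh ys y sh.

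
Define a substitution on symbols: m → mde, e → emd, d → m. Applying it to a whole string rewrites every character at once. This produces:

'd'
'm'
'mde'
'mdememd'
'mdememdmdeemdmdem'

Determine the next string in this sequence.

mdememdmdeemdmdemmdememdemdmdemmdememdmde

φ(mdememdmdeemdmdem) expands symbol-by-symbol to mde m emd mde emd mde m mde m emd emd mde m mde m emd mde; joining the 17 pieces gives the next term.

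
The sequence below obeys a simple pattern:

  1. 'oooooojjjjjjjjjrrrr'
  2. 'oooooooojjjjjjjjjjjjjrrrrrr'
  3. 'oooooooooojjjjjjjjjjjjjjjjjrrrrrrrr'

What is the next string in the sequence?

oooooooooooojjjjjjjjjjjjjjjjjjjjjrrrrrrrrrr

Reading off run lengths: o runs 6, 8, 10; j runs 9, 13, 17; r runs 4, 6, 8 — each is linear in n, where the shown terms are n = 2, 3, 4.
At n = 5 the blocks have lengths 12, 21, 10.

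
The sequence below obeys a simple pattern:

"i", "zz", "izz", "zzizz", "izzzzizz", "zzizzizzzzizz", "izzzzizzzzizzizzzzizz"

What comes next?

zzizzizzzzizzizzzzizzzzizzizzzzizz

Each term (from the third on) is the two preceding terms concatenated in order: term 3 = i·zz = izz.
So term 8 is zzizzizzzzizz·izzzzizzzzizzizzzzizz.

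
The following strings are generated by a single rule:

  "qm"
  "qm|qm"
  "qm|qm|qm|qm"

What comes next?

s(k+1) = s(k)·|·s(k) — each term doubles the last with '|' between the halves.
One more doubling of qm|qm|qm|qm gives the answer.

qm|qm|qm|qm|qm|qm|qm|qm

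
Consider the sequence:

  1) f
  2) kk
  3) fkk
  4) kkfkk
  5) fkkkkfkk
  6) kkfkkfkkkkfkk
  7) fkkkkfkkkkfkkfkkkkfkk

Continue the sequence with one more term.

Each term (from the third on) is the two preceding terms concatenated in order: term 3 = f·kk = fkk.
The next term joins kkfkkfkkkkfkk and fkkkkfkkkkfkkfkkkkfkk.

kkfkkfkkkkfkkfkkkkfkkkkfkkfkkkkfkk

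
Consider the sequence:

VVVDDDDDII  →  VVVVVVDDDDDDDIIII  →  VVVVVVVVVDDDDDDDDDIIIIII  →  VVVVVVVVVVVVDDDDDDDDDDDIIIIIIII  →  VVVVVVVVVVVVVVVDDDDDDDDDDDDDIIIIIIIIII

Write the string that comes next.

VVVVVVVVVVVVVVVVVVDDDDDDDDDDDDDDDIIIIIIIIIIII

The n-th term is 3n V's then 2n+3 D's then 2n I's (n = 1, 2, …).
Setting n = 6 gives 18, 15, 12 characters in each block.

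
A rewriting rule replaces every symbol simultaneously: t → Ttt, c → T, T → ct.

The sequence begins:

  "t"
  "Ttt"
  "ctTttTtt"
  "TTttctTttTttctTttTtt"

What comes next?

Rewriting the 20 symbols of TTttctTttTttctTttTtt one by one yields ct ct Ttt Ttt T Ttt ct Ttt Ttt ct Ttt Ttt T Ttt ct Ttt Ttt ct Ttt Ttt; concatenated:

ctctTttTttTTttctTttTttctTttTttTTttctTttTttctTttTtt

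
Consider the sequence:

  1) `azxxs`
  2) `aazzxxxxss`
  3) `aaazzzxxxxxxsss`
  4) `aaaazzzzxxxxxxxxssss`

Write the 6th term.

The n-th term is n a's then n z's then 2n x's then n s's (n = 1, 2, …).
For term 6, n = 6, so the run lengths are 6, 6, 12, 6.

aaaaaazzzzzzxxxxxxxxxxxxssssss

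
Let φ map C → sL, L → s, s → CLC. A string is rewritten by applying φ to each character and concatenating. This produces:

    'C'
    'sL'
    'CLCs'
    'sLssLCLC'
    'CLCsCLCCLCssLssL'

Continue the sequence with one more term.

sLssLCLCsLssLsLssLCLCCLCsCLCCLCs

Applying the rule to each of the 16 symbols of CLCsCLCCLCssLssL gives the pieces sL s sL CLC sL s sL sL s sL CLC CLC s CLC CLC s, which concatenate to the answer.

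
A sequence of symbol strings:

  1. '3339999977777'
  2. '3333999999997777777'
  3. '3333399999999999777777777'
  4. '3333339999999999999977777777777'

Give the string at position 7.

The n-th term is n+1 3's then 3n-1 9's then 2n+1 7's, where the shown terms are n = 2, 3, 4, 5.
For term 7, n = 8, so the run lengths are 9, 23, 17.

3333333339999999999999999999999977777777777777777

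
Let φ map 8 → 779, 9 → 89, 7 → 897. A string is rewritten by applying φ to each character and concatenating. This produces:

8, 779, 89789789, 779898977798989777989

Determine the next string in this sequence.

Rewriting the 21 symbols of 779898977798989777989 one by one yields 897 897 89 779 89 779 89 897 897 897 89 779 89 779 89 897 897 897 89 779 89; concatenated:

8978978977989779898978978978977989779898978978978977989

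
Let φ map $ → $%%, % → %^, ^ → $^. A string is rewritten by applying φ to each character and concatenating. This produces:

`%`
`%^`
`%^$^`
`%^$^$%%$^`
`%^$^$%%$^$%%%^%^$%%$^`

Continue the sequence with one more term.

Applying the rule to each of the 21 symbols of %^$^$%%$^$%%%^%^$%%$^ gives the pieces %^ $^ $%% $^ $%% %^ %^ $%% $^ $%% %^ %^ %^ $^ %^ $^ $%% %^ %^ $%% $^, which concatenate to the answer.

%^$^$%%$^$%%%^%^$%%$^$%%%^%^%^$^%^$^$%%%^%^$%%$^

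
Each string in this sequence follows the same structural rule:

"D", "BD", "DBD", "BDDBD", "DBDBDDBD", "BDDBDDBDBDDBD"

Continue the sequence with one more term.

From term 3 onward, concatenate the second-to-last term with the last: D·BD = DBD, BD·DBD = BDDBD, …
The next term joins DBDBDDBD and BDDBDDBDBDDBD.

DBDBDDBDBDDBDDBDBDDBD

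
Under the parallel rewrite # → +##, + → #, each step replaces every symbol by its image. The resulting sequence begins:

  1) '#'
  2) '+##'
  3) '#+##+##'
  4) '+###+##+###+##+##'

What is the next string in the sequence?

Replace each of the 17 characters of +###+##+###+##+## in place — # +## +## +## # +## +## # +## +## +## # +## +## # +## +## — and concatenate.

#+##+##+###+##+###+##+##+###+##+###+##+##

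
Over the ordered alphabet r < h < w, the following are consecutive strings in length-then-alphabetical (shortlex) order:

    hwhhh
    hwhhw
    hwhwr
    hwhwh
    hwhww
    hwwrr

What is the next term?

Treat hwwrr as a base-3 numeral over the given alphabet and add one, carrying through any trailing w's.

hwwrh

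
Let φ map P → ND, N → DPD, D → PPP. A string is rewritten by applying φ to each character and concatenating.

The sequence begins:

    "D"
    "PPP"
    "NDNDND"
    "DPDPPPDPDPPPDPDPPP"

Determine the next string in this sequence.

Replace each of the 18 characters of DPDPPPDPDPPPDPDPPP in place — PPP ND PPP ND ND ND PPP ND PPP ND ND ND PPP ND PPP ND ND ND — and concatenate.

PPPNDPPPNDNDNDPPPNDPPPNDNDNDPPPNDPPPNDNDND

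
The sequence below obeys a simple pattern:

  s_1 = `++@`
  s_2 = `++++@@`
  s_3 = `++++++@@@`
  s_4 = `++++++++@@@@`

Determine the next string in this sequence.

++++++++++@@@@@

The n-th term is 2n +'s then n @'s (n = 1, 2, …).
For the next term, n = 5, so the run lengths are 10, 5.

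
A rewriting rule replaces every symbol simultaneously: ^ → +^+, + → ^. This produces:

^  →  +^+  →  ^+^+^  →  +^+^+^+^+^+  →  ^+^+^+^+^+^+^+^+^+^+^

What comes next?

+^+^+^+^+^+^+^+^+^+^+^+^+^+^+^+^+^+^+^+^+^+

Applying the rule to each of the 21 symbols of ^+^+^+^+^+^+^+^+^+^+^ gives the pieces +^+ ^ +^+ ^ +^+ ^ +^+ ^ +^+ ^ +^+ ^ +^+ ^ +^+ ^ +^+ ^ +^+ ^ +^+, which concatenate to the answer.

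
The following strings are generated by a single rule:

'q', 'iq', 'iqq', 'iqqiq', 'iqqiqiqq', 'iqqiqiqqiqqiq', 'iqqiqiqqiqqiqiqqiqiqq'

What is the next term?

iqqiqiqqiqqiqiqqiqiqqiqqiqiqqiqqiq

Each term (from the third on) is the previous term followed by the one before it: term 3 = iq·q = iqq.
The next term joins iqqiqiqqiqqiqiqqiqiqq and iqqiqiqqiqqiq.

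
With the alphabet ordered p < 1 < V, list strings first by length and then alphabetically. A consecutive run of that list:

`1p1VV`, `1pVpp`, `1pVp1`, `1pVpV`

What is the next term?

1pV1p

Treat 1pVpV as a base-3 numeral over the given alphabet and add one, carrying through any trailing V's.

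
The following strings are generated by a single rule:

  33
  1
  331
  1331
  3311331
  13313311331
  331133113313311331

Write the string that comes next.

This is a Fibonacci-style word recurrence s(k) = s(k−2)·s(k−1): e.g. 33·1 = 331.
The next term joins 13313311331 and 331133113313311331.

13313311331331133113313311331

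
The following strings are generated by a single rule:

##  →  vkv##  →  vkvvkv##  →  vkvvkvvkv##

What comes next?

vkvvkvvkvvkv##

Every step adds vkv at the front: s(k+1) = vkv·s(k).
One more step from vkvvkvvkv## gives the answer.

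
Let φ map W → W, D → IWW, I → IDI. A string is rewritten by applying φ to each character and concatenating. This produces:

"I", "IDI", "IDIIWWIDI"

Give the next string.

IDIIWWIDIIDIWWIDIIWWIDI

Apply φ to IDIIWWIDI symbol by symbol: I→IDI, D→IWW, I→IDI, I→IDI, W→W, W→W, I→IDI, D→IWW, I→IDI; joined: IDI IWW IDI IDI W W IDI IWW IDI.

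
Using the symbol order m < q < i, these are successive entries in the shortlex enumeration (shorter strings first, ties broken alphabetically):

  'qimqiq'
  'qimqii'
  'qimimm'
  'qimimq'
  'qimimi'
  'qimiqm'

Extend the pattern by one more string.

Find the rightmost character of qimiqm below i, bump it to the next letter, and reset everything to its right to m.

qimiqq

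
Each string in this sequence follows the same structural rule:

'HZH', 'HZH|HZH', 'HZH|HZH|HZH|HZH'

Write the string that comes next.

Each string is two copies of the previous one joined by '|'.
So the next term is two copies of HZH|HZH|HZH|HZH with '|' between the halves.

HZH|HZH|HZH|HZH|HZH|HZH|HZH|HZH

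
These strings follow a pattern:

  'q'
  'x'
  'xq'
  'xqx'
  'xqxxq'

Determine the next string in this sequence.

From term 3 onward, concatenate the last term with the second-to-last: x·q = xq, xq·x = xqx, …
The next term joins xqxxq and xqx.

xqxxqxqx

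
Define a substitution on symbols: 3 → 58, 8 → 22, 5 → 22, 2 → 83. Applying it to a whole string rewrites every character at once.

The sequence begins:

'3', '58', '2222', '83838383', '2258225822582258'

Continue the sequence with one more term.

Rewriting the 16 symbols of 2258225822582258 one by one yields 83 83 22 22 83 83 22 22 83 83 22 22 83 83 22 22; concatenated:

83832222838322228383222283832222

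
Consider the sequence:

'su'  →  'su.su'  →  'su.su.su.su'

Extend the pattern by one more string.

su.su.su.su.su.su.su.su

s(k+1) = s(k)·.·s(k) — each term doubles the last with '.' between the halves.
So the next term is two copies of su.su.su.su with '.' between the halves.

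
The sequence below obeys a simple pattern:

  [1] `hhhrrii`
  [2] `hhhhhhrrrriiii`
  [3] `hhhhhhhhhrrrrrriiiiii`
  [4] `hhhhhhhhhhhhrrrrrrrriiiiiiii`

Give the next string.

hhhhhhhhhhhhhhhrrrrrrrrrriiiiiiiiii

Reading off run lengths: h runs 3, 6, 9, 12; r runs 2, 4, 6, 8; i runs 2, 4, 6, 8 — each is linear in n (n = 1, 2, …).
At n = 5 the blocks have lengths 15, 10, 10.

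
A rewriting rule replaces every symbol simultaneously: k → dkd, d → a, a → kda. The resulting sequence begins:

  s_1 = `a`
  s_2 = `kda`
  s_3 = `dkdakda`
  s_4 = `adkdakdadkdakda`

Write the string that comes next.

φ(adkdakdadkdakda) expands symbol-by-symbol to kda a dkd a kda dkd a kda a dkd a kda dkd a kda; joining the 15 pieces gives the next term.

kdaadkdakdadkdakdaadkdakdadkdakda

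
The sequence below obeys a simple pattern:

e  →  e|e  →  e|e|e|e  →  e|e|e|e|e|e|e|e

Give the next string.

Each string is two copies of the previous one joined by '|'.
Doubling e|e|e|e|e|e|e|e with '|' between the halves:

e|e|e|e|e|e|e|e|e|e|e|e|e|e|e|e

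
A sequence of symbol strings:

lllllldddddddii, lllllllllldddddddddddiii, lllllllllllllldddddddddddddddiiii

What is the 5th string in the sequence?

Term n consists of 4n+2 l's, followed by 4n+3 d's, followed by n+1 i's (n = 1, 2, …).
At n = 5 the blocks have lengths 22, 23, 6.

lllllllllllllllllllllldddddddddddddddddddddddiiiiii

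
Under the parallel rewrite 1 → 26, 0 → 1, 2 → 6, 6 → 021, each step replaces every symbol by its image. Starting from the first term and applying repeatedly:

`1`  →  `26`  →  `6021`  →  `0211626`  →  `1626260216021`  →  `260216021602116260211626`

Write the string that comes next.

Applying the rule to each of the 24 symbols of 260216021602116260211626 gives the pieces 6 021 1 6 26 021 1 6 26 021 1 6 26 26 021 6 021 1 6 26 26 021 6 021, which concatenate to the answer.

60211626021162602116262602160211626260216021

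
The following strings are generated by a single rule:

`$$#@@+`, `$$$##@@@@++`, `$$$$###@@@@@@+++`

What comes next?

$$$$$####@@@@@@@@++++

Each string has the form $^{n+1} #^{n} @^{2n} +^{n} (n = 1, 2, …).
At n = 4 the blocks have lengths 5, 4, 8, 4.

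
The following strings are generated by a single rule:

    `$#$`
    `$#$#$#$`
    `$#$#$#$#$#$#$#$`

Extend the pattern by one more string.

s(k+1) = s(k)·#·s(k) — each term doubles the last with '#' between the halves.
So the next term is two copies of $#$#$#$#$#$#$#$ with '#' between the halves.

$#$#$#$#$#$#$#$#$#$#$#$#$#$#$#$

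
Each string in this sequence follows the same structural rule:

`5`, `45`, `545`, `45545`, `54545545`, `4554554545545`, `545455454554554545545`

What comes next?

4554554545545545455454554554545545

Each term (from the third on) is the two preceding terms concatenated in order: term 3 = 5·45 = 545.
So term 8 is 4554554545545·545455454554554545545.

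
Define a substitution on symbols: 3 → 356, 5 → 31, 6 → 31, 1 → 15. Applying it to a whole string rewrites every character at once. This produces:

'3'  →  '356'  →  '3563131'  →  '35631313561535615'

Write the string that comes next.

Rewriting the 17 symbols of 35631313561535615 one by one yields 356 31 31 356 15 356 15 356 31 31 15 31 356 31 31 15 31; concatenated:

356313135615356153563131153135631311531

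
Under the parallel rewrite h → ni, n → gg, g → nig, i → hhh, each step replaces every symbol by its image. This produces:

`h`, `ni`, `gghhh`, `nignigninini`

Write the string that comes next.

Apply φ to nignigninini symbol by symbol: n→gg, i→hhh, g→nig, n→gg, i→hhh, g→nig, n→gg, i→hhh, n→gg, i→hhh, n→gg, i→hhh; joined: gg hhh nig gg hhh nig gg hhh gg hhh gg hhh.

gghhhniggghhhniggghhhgghhhgghhh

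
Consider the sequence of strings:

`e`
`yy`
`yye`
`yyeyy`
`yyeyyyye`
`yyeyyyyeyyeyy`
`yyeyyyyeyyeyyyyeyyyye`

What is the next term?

yyeyyyyeyyeyyyyeyyyyeyyeyyyyeyyeyy

Each term (from the third on) is the previous term followed by the one before it: term 3 = yy·e = yye.
Continuing: yyeyyyyeyyeyyyyeyyyye · yyeyyyyeyyeyy gives term 8.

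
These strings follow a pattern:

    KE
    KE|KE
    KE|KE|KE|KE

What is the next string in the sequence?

Each string is two copies of the previous one joined by '|'.
Doubling KE|KE|KE|KE with '|' between the halves:

KE|KE|KE|KE|KE|KE|KE|KE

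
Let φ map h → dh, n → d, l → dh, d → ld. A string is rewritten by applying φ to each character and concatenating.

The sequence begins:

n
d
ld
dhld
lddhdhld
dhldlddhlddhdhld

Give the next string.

Applying the rule to each of the 16 symbols of dhldlddhlddhdhld gives the pieces ld dh dh ld dh ld ld dh dh ld ld dh ld dh dh ld, which concatenate to the answer.

lddhdhlddhldlddhdhldlddhlddhdhld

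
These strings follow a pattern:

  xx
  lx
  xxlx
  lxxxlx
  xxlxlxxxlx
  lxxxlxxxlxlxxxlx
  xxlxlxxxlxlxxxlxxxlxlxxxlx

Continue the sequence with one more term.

lxxxlxxxlxlxxxlxxxlxlxxxlxlxxxlxxxlxlxxxlx

This is a Fibonacci-style word recurrence s(k) = s(k−2)·s(k−1): e.g. xx·lx = xxlx.
Continuing: lxxxlxxxlxlxxxlx · xxlxlxxxlxlxxxlxxxlxlxxxlx gives term 8.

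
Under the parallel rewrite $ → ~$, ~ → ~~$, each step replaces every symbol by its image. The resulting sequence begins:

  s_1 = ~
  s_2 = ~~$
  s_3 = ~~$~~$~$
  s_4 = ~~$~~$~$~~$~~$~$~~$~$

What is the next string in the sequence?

~~$~~$~$~~$~~$~$~~$~$~~$~~$~$~~$~~$~$~~$~$~~$~~$~$~~$~$

Applying the rule to each of the 21 symbols of ~~$~~$~$~~$~~$~$~~$~$ gives the pieces ~~$ ~~$ ~$ ~~$ ~~$ ~$ ~~$ ~$ ~~$ ~~$ ~$ ~~$ ~~$ ~$ ~~$ ~$ ~~$ ~~$ ~$ ~~$ ~$, which concatenate to the answer.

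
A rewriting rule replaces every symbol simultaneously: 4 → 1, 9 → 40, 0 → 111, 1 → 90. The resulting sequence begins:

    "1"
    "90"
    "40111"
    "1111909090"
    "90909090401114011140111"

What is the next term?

Replace each of the 23 characters of 90909090401114011140111 in place — 40 111 40 111 40 111 40 111 1 111 90 90 90 1 111 90 90 90 1 111 90 90 90 — and concatenate.

40111401114011140111111190909011119090901111909090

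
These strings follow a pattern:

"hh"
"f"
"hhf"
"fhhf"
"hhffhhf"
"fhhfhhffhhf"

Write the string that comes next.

hhffhhffhhfhhffhhf

This is a Fibonacci-style word recurrence s(k) = s(k−2)·s(k−1): e.g. hh·f = hhf.
So term 7 is hhffhhf·fhhfhhffhhf.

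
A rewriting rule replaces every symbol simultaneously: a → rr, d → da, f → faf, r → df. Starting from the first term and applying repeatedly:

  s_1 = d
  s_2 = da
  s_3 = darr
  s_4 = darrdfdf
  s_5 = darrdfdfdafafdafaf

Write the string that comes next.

Applying the rule to each of the 18 symbols of darrdfdfdafafdafaf gives the pieces da rr df df da faf da faf da rr faf rr faf da rr faf rr faf, which concatenate to the answer.

darrdfdfdafafdafafdarrfafrrfafdarrfafrrfaf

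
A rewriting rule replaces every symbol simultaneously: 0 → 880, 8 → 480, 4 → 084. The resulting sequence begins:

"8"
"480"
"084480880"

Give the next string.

880480084084480880480480880

Expanding 084480880: 0→880, 8→480, 4→084, 4→084, 8→480, 0→880, 8→480, 8→480, 0→880. Concatenated: 880 480 084 084 480 880 480 480 880.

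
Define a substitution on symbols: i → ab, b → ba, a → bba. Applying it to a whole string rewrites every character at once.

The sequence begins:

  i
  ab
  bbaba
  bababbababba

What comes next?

babbababbabababbababbabababba

Apply φ to bababbababba symbol by symbol: b→ba, a→bba, b→ba, a→bba, b→ba, b→ba, a→bba, b→ba, a→bba, b→ba, b→ba, a→bba; joined: ba bba ba bba ba ba bba ba bba ba ba bba.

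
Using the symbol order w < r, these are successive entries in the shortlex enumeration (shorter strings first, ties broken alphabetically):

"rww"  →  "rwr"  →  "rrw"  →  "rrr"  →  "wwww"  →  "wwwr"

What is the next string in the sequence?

wwrw

Find the rightmost character of wwwr below r, bump it to the next letter, and reset everything to its right to w.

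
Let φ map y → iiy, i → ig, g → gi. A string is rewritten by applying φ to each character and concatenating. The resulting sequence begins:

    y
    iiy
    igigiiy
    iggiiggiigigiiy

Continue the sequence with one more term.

Applying the rule to each of the 15 symbols of iggiiggiigigiiy gives the pieces ig gi gi ig ig gi gi ig ig gi ig gi ig ig iiy, which concatenate to the answer.

iggigiigiggigiigiggiiggiigigiiy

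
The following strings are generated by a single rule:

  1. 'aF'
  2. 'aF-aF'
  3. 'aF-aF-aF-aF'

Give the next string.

Every step duplicates the string with '-' between the halves.
One more doubling of aF-aF-aF-aF gives the answer.

aF-aF-aF-aF-aF-aF-aF-aF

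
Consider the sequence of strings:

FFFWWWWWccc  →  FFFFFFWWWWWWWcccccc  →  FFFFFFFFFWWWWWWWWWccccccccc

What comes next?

Term n consists of 3n F's, followed by 2n+3 W's, followed by 3n c's (n = 1, 2, …).
For the next term, n = 4, so the run lengths are 12, 11, 12.

FFFFFFFFFFFFWWWWWWWWWWWcccccccccccc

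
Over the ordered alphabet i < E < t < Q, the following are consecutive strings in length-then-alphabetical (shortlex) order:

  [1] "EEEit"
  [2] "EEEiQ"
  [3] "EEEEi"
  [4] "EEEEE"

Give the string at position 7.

EEEti

Stepping forward 3 times from EEEEE: EEEEE → EEEEt → EEEEQ, then the target.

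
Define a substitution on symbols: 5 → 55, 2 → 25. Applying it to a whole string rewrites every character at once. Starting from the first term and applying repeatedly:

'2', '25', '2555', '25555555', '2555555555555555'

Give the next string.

25555555555555555555555555555555

Applying the rule to each of the 16 symbols of 2555555555555555 gives the pieces 25 55 55 55 55 55 55 55 55 55 55 55 55 55 55 55, which concatenate to the answer.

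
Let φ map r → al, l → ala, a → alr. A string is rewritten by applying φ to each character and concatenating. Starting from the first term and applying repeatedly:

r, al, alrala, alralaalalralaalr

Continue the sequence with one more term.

alralaalalralaalralralaalralaalalralaalralralaal

φ(alralaalalralaalr) expands symbol-by-symbol to alr ala al alr ala alr alr ala alr ala al alr ala alr alr ala al; joining the 17 pieces gives the next term.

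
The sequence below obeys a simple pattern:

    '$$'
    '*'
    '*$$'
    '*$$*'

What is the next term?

From term 3 onward, concatenate the last term with the second-to-last: *·$$ = *$$, *$$·* = *$$*, …
Continuing: *$$* · *$$ gives term 5.

*$$**$$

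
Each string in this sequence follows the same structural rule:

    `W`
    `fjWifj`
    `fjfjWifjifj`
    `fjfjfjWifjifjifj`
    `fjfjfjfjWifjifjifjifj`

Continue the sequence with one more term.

Every step adds fj to the front and ifj to the end of the previous string.
So the next term is fj·fjfjfjfjWifjifjifjifj·ifj.

fjfjfjfjfjWifjifjifjifjifj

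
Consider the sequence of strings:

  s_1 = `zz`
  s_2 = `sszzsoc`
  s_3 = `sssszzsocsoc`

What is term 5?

Each term wraps the previous one in ss on the left and soc on the right.
From sssszzsocsoc, 2 further steps: sssszzsocsoc → sssssszzsocsocsoc → (answer).

sssssssszzsocsocsocsoc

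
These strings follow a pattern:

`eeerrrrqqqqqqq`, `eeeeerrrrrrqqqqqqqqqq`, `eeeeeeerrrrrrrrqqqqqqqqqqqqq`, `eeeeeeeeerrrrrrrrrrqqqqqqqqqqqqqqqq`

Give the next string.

eeeeeeeeeeerrrrrrrrrrrrqqqqqqqqqqqqqqqqqqq

Each string has the form e^{2n-1} r^{2n} q^{3n+1}, where the shown terms are n = 2, 3, 4, 5.
Setting n = 6 gives 11, 12, 19 characters in each block.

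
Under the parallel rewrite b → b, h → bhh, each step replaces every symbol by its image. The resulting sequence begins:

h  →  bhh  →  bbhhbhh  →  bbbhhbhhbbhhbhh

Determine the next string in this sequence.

Replace each of the 15 characters of bbbhhbhhbbhhbhh in place — b b b bhh bhh b bhh bhh b b bhh bhh b bhh bhh — and concatenate.

bbbbhhbhhbbhhbhhbbbhhbhhbbhhbhh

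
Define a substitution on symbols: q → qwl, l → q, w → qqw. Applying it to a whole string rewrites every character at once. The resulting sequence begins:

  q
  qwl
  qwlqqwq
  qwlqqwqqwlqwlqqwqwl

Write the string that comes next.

Applying the rule to each of the 19 symbols of qwlqqwqqwlqwlqqwqwl gives the pieces qwl qqw q qwl qwl qqw qwl qwl qqw q qwl qqw q qwl qwl qqw qwl qqw q, which concatenate to the answer.

qwlqqwqqwlqwlqqwqwlqwlqqwqqwlqqwqqwlqwlqqwqwlqqwq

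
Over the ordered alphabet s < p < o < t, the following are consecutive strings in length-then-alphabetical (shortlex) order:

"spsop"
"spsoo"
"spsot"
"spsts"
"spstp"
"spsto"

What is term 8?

Advancing 2 positions from spsto through spsto → spstt reaches term 8.

sppss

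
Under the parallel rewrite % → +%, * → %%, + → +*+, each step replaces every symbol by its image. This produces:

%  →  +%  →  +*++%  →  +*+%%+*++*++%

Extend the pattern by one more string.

Replace each of the 13 characters of +*+%%+*++*++% in place — +*+ %% +*+ +% +% +*+ %% +*+ +*+ %% +*+ +*+ +% — and concatenate.

+*+%%+*++%+%+*+%%+*++*+%%+*++*++%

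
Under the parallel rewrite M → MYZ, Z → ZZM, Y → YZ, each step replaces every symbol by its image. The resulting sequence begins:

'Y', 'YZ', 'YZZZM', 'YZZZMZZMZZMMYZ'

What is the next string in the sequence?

Rewriting the 14 symbols of YZZZMZZMZZMMYZ one by one yields YZ ZZM ZZM ZZM MYZ ZZM ZZM MYZ ZZM ZZM MYZ MYZ YZ ZZM; concatenated:

YZZZMZZMZZMMYZZZMZZMMYZZZMZZMMYZMYZYZZZM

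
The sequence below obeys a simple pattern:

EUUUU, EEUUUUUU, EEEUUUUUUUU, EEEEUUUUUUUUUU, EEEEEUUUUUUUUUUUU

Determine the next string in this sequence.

EEEEEEUUUUUUUUUUUUUU

The n-th term is n-1 E's then 2n U's, where the shown terms are n = 2, 3, 4, 5, 6.
For the next term, n = 7, so the run lengths are 6, 14.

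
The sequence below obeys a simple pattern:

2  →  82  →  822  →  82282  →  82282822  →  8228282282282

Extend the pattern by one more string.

Each term (from the third on) is the previous term followed by the one before it: term 3 = 82·2 = 822.
The next term joins 8228282282282 and 82282822.

822828228228282282822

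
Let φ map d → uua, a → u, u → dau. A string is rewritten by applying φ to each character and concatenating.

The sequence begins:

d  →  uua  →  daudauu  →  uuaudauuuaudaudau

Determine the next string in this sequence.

daudauudauuuaudaudaudauudauuuaudauuuaudau

Applying the rule to each of the 17 symbols of uuaudauuuaudaudau gives the pieces dau dau u dau uua u dau dau dau u dau uua u dau uua u dau, which concatenate to the answer.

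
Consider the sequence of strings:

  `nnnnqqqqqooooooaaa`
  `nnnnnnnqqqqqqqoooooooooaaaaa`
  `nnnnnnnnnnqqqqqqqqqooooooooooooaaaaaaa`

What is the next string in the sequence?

nnnnnnnnnnnnnqqqqqqqqqqqoooooooooooooooaaaaaaaaa

Each string has the form n^{3n-2} q^{2n+1} o^{3n} a^{2n-1}, where the shown terms are n = 2, 3, 4.
For the next term, n = 5, so the run lengths are 13, 11, 15, 9.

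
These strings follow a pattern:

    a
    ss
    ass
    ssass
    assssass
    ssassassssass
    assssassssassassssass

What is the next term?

This is a Fibonacci-style word recurrence s(k) = s(k−2)·s(k−1): e.g. a·ss = ass.
Continuing: ssassassssass · assssassssassassssass gives term 8.

ssassassssassassssassssassassssass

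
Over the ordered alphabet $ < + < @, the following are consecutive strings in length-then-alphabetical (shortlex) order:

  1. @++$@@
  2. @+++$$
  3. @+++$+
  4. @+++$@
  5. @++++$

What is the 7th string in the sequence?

Stepping forward 2 times from @++++$: @++++$ → @+++++, then the target.

@++++@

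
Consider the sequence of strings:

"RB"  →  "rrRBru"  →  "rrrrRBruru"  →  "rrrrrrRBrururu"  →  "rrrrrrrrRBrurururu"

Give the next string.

rrrrrrrrrrRBrururururu

Each term wraps the previous one in rr on the left and ru on the right.
One more step from rrrrrrrrRBrurururu gives the answer.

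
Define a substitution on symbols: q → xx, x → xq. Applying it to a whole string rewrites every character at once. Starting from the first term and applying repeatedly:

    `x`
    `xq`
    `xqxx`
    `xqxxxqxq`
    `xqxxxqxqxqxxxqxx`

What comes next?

Rewriting the 16 symbols of xqxxxqxqxqxxxqxx one by one yields xq xx xq xq xq xx xq xx xq xx xq xq xq xx xq xq; concatenated:

xqxxxqxqxqxxxqxxxqxxxqxqxqxxxqxq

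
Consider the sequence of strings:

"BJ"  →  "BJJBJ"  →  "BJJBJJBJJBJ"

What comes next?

Each string is two copies of the previous one joined by 'J'.
Doubling BJJBJJBJJBJ with 'J' between the halves:

BJJBJJBJJBJJBJJBJJBJJBJ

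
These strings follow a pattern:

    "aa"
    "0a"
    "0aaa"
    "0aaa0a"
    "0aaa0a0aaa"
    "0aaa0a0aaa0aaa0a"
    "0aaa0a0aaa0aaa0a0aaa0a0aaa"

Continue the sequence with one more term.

From term 3 onward, concatenate the last term with the second-to-last: 0a·aa = 0aaa, 0aaa·0a = 0aaa0a, …
So term 8 is 0aaa0a0aaa0aaa0a0aaa0a0aaa·0aaa0a0aaa0aaa0a.

0aaa0a0aaa0aaa0a0aaa0a0aaa0aaa0a0aaa0aaa0a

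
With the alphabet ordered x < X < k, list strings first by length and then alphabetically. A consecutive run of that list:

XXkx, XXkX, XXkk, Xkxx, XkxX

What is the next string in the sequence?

Find the rightmost character of XkxX below k, bump it to the next letter, and reset everything to its right to x.

Xkxk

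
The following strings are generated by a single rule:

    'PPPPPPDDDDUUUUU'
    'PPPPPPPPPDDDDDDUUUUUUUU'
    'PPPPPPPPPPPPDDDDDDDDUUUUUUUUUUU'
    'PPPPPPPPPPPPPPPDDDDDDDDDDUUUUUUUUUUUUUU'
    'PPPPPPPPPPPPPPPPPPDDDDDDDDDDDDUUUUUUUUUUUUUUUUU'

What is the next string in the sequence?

The n-th term is 3n P's then 2n D's then 3n-1 U's, where the shown terms are n = 2, 3, 4, 5, 6.
Setting n = 7 gives 21, 14, 20 characters in each block.

PPPPPPPPPPPPPPPPPPPPPDDDDDDDDDDDDDDUUUUUUUUUUUUUUUUUUUU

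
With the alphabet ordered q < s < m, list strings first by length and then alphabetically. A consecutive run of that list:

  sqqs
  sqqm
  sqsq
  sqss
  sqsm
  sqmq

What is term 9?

ssqq

Continuing the enumeration 3 steps past sqmq: sqmq → sqms → sqmm → (answer).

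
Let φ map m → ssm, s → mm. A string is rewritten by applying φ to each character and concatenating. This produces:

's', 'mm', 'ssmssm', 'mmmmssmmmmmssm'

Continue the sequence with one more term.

φ(mmmmssmmmmmssm) expands symbol-by-symbol to ssm ssm ssm ssm mm mm ssm ssm ssm ssm ssm mm mm ssm; joining the 14 pieces gives the next term.

ssmssmssmssmmmmmssmssmssmssmssmmmmmssm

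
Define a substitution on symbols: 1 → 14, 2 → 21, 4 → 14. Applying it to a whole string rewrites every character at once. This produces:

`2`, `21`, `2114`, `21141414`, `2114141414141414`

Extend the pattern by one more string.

Rewriting the 16 symbols of 2114141414141414 one by one yields 21 14 14 14 14 14 14 14 14 14 14 14 14 14 14 14; concatenated:

21141414141414141414141414141414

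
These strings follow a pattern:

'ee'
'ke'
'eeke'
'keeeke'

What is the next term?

eekekeeeke

From term 3 onward, concatenate the second-to-last term with the last: ee·ke = eeke, ke·eeke = keeeke, …
The next term joins eeke and keeeke.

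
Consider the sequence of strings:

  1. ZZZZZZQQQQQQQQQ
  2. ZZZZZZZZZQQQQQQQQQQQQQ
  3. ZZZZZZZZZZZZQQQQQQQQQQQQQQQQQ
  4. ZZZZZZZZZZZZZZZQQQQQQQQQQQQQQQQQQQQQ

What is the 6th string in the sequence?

ZZZZZZZZZZZZZZZZZZZZZQQQQQQQQQQQQQQQQQQQQQQQQQQQQQ

The n-th term is 3n Z's then 4n+1 Q's, where the shown terms are n = 2, 3, 4, 5.
For term 6, n = 7, so the run lengths are 21, 29.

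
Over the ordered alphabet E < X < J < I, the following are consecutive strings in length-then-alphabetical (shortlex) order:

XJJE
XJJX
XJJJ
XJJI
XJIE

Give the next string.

Treat XJIE as a base-4 numeral over the given alphabet and add one, carrying through any trailing I's.

XJIX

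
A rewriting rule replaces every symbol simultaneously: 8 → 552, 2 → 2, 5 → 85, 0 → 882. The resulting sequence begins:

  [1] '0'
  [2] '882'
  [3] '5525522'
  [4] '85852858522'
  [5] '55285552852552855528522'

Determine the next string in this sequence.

8585255285858525528528585255285858525528522

φ(55285552852552855528522) expands symbol-by-symbol to 85 85 2 552 85 85 85 2 552 85 2 85 85 2 552 85 85 85 2 552 85 2 2; joining the 23 pieces gives the next term.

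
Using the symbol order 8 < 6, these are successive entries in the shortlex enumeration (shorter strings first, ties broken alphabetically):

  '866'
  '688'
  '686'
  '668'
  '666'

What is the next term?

After 666 the length-3 strings are exhausted; the first length-4 string is 4 copies of 8.

8888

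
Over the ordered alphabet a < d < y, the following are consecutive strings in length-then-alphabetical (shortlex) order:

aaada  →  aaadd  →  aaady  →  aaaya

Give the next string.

Treat aaaya as a base-3 numeral over the given alphabet and add one, carrying through any trailing y's.

aaayd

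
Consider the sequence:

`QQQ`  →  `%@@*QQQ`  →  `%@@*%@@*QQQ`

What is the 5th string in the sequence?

%@@*%@@*%@@*%@@*QQQ

Every step adds %@@* at the front: s(k+1) = %@@*·s(k).
From %@@*%@@*QQQ, 2 further steps: %@@*%@@*QQQ → %@@*%@@*%@@*QQQ → (answer).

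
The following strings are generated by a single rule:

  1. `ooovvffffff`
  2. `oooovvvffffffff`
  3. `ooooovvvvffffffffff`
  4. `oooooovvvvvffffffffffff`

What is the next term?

ooooooovvvvvvffffffffffffff

Term n consists of n o's, followed by n-1 v's, followed by 2n f's, where the shown terms are n = 3, 4, 5, 6.
Setting n = 7 gives 7, 6, 14 characters in each block.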